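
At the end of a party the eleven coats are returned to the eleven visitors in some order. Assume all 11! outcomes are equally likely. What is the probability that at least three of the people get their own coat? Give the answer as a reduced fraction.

Favorable outcomes: Σ_{i≥3} C(11,i)·!(11-i) = 165·14833 + 330·1854 + 462·265 + 462·44 + 330·9 + 165·2 + 55·1 + 11·0 + 1·1 = 3205379.
Total outcomes: 11! = 39916800.
Probability = 3205379/39916800 = 3205379/39916800.

3205379/39916800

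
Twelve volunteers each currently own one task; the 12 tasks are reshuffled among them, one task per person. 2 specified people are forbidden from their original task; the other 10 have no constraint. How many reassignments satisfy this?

Inclusion-exclusion on the 2 forbidden self-matches:
Σ_{j=0}^{2} (-1)^j C(2,j)(12-j)!
= C(2,0)·12! - C(2,1)·11! + C(2,2)·10!
= 479001600 - 79833600 + 3628800
= 402796800

402796800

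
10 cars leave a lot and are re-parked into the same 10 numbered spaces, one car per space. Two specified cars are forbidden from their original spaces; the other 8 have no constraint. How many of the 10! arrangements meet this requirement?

2943360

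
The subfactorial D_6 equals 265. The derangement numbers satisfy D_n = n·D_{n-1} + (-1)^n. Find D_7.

D_7 = 7·265 - 1 = 1854.

1854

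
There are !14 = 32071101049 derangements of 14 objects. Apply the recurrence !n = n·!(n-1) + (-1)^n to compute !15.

481066515734

!15 = 15·32071101049 - 1 = 481066515734.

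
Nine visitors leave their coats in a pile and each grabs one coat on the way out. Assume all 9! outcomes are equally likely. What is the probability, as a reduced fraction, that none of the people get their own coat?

16687/45360

Favorable outcomes: !9 = 133496.
Total outcomes: 9! = 362880.
Probability = 133496/362880 = 16687/45360.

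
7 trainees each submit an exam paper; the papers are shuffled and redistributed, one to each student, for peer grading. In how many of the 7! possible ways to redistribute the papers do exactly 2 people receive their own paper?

924

Pick the 2 fixed positions: C(7,2) = 21 ways.
The other 5 form a derangement: !5 = 44.
Total: 21 × 44 = 924.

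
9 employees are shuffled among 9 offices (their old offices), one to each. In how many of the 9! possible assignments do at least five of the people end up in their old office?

1339

Sum C(9,i)·!(9-i) for i = 5..9:
  i=5: C(9,5)·!4 = 126·9 = 1134
  i=6: C(9,6)·!3 = 84·2 = 168
  i=7: C(9,7)·!2 = 36·1 = 36
  i=8: C(9,8)·!1 = 9·0 = 0
  i=9: C(9,9)·!0 = 1·1 = 1
Total = 1339.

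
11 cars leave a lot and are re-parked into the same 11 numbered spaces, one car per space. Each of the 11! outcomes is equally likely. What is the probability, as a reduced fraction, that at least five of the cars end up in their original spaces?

73057/19958400

Favorable outcomes: Σ_{i≥5} C(11,i)·!(11-i) = 462·265 + 462·44 + 330·9 + 165·2 + 55·1 + 11·0 + 1·1 = 146114.
Total outcomes: 11! = 39916800.
Probability = 146114/39916800 = 73057/19958400.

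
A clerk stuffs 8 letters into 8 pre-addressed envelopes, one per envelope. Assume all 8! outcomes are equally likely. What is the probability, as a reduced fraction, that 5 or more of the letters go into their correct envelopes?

Favorable outcomes: Σ_{i≥5} C(8,i)·!(8-i) = 56·2 + 28·1 + 8·0 + 1·1 = 141.
Total outcomes: 8! = 40320.
Probability = 141/40320 = 47/13440.

47/13440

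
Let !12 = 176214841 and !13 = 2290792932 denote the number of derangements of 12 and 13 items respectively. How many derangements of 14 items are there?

!14 = (14-1)·(!13 + !12) = 13·(2290792932 + 176214841) = 13·2467007773 = 32071101049.

32071101049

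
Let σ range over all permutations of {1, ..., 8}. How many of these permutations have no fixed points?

14833

!8 is the nearest integer to 8!/e.
8! = 40320, and 40320/e ≈ 14832.90, so !8 = 14833.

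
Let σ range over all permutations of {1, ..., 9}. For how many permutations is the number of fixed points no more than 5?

Sum C(9,i)·!(9-i) for i = 0..5:
  i=0: C(9,0)·!9 = 1·133496 = 133496
  i=1: C(9,1)·!8 = 9·14833 = 133497
  i=2: C(9,2)·!7 = 36·1854 = 66744
  i=3: C(9,3)·!6 = 84·265 = 22260
  i=4: C(9,4)·!5 = 126·44 = 5544
  i=5: C(9,5)·!4 = 126·9 = 1134
Total = 362675.

362675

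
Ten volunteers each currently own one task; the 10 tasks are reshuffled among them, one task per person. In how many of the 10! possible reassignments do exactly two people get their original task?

667485

Choose which 2 of the 10 are fixed: C(10,2) = 45.
The other 8 form a derangement: !8 = 14833.
Total: 45 × 14833 = 667485.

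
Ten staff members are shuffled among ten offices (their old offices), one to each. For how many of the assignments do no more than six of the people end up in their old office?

Sum C(10,i)·!(10-i) for i = 0..6:
  i=0: C(10,0)·!10 = 1·1334961 = 1334961
  i=1: C(10,1)·!9 = 10·133496 = 1334960
  i=2: C(10,2)·!8 = 45·14833 = 667485
  i=3: C(10,3)·!7 = 120·1854 = 222480
  i=4: C(10,4)·!6 = 210·265 = 55650
  i=5: C(10,5)·!5 = 252·44 = 11088
  i=6: C(10,6)·!4 = 210·9 = 1890
Total = 3628514.

3628514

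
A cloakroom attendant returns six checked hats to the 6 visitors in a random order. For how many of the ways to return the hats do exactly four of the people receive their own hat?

15

Choose which 4 of the 6 are fixed: C(6,4) = 15.
The remaining 2 must be deranged: !2 = 1.
Total: 15 × 1 = 15.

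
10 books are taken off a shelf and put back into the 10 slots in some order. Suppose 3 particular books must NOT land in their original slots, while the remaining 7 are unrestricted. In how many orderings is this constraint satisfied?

Let A_j be the event that the j-th constrained one is fixed. By inclusion-exclusion over the 3 events:
Σ_{j=0}^{3} (-1)^j C(3,j)(10-j)!
= C(3,0)·10! - C(3,1)·9! + C(3,2)·8! - C(3,3)·7!
= 3628800 - 1088640 + 120960 - 5040
= 2656080

2656080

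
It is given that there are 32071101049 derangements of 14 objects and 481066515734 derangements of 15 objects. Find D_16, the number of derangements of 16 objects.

7697064251745

D_16 = (16-1)·(D_15 + D_14) = 15·(481066515734 + 32071101049) = 15·513137616783 = 7697064251745.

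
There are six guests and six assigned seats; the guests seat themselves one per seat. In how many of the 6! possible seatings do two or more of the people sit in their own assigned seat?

191

Sum C(6,i)·!(6-i) for i = 2..6:
  i=2: C(6,2)·!4 = 15·9 = 135
  i=3: C(6,3)·!3 = 20·2 = 40
  i=4: C(6,4)·!2 = 15·1 = 15
  i=5: C(6,5)·!1 = 6·0 = 0
  i=6: C(6,6)·!0 = 1·1 = 1
Total = 191.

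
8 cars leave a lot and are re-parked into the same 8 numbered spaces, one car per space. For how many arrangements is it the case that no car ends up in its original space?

14833

The number of derangements of 8 is !8 = Σ_{k=0}^{8} (-1)^k·8!/k!
= 8! - 8!/1! + 8!/2! - 8!/3! + 8!/4! - 8!/5! + 8!/6! - 8!/7! + 8!/8!
= 40320 - 40320 + 20160 - 6720 + 1680 - 336 + 56 - 8 + 1
= 14833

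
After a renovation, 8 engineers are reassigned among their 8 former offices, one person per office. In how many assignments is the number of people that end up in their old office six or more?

# with exactly i fixed is C(8,i)·!(8-i); sum over i=6..8:
  i=6: C(8,6)·!2 = 28·1 = 28
  i=7: C(8,7)·!1 = 8·0 = 0
  i=8: C(8,8)·!0 = 1·1 = 1
Total = 29.

29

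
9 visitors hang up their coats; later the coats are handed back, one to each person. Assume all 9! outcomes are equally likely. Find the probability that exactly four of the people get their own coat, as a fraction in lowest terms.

11/720

Favorable outcomes: C(9,4)·!5 = 126·44 = 5544.
Total outcomes: 9! = 362880.
Probability = 5544/362880 = 11/720.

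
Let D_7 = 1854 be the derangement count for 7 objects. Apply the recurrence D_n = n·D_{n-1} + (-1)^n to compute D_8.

14833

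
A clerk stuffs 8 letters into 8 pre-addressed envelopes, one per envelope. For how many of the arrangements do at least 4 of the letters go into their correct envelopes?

771

Sum C(8,i)·!(8-i) for i = 4..8:
  i=4: C(8,4)·!4 = 70·9 = 630
  i=5: C(8,5)·!3 = 56·2 = 112
  i=6: C(8,6)·!2 = 28·1 = 28
  i=7: C(8,7)·!1 = 8·0 = 0
  i=8: C(8,8)·!0 = 1·1 = 1
Total = 771.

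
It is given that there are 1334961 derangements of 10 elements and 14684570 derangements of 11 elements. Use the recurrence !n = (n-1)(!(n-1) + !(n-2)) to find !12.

!12 = (12-1)·(!11 + !10) = 11·(14684570 + 1334961) = 11·16019531 = 176214841.

176214841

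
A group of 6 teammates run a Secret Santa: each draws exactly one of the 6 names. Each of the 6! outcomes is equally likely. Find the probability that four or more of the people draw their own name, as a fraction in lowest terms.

Favorable outcomes: Σ_{i≥4} C(6,i)·!(6-i) = 15·1 + 6·0 + 1·1 = 16.
Total outcomes: 6! = 720.
Probability = 16/720 = 1/45.

1/45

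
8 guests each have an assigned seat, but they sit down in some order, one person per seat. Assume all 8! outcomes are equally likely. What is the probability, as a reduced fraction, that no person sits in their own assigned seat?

2119/5760

Favorable outcomes: !8 = 14833.
Total outcomes: 8! = 40320.
Probability = 14833/40320 = 2119/5760.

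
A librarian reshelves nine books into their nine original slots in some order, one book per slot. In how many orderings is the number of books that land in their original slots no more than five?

# with exactly i fixed is C(9,i)·!(9-i); sum over i=0..5:
  i=0: C(9,0)·!9 = 1·133496 = 133496
  i=1: C(9,1)·!8 = 9·14833 = 133497
  i=2: C(9,2)·!7 = 36·1854 = 66744
  i=3: C(9,3)·!6 = 84·265 = 22260
  i=4: C(9,4)·!5 = 126·44 = 5544
  i=5: C(9,5)·!4 = 126·9 = 1134
Total = 362675.

362675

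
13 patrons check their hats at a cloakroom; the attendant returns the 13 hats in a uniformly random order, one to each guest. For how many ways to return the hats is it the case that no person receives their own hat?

2290792932

!13 is the nearest integer to 13!/e.
13! = 6227020800, and 6227020800/e ≈ 2290792932.07, so !13 = 2290792932.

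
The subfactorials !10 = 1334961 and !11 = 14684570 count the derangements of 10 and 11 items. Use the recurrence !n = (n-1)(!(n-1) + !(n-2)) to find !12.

176214841

!12 = (12-1)·(!11 + !10) = 11·(14684570 + 1334961) = 11·16019531 = 176214841.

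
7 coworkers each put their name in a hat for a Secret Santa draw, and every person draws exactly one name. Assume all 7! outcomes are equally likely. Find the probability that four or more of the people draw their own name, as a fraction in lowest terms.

23/1260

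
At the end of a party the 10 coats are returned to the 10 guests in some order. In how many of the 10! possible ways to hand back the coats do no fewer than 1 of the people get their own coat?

2293839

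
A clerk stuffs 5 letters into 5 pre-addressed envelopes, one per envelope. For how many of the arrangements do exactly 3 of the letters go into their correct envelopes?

10

Pick the 3 fixed positions: C(5,3) = 10 ways.
The remaining 2 must be deranged: !2 = 1.
Total: 10 × 1 = 10.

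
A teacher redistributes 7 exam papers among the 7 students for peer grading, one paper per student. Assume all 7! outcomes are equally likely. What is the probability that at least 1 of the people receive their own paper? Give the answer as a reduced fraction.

Favorable outcomes: Σ_{i≥1} C(7,i)·!(7-i) = 7·265 + 21·44 + 35·9 + 35·2 + 21·1 + 7·0 + 1·1 = 3186.
Total outcomes: 7! = 5040.
Probability = 3186/5040 = 177/280.

177/280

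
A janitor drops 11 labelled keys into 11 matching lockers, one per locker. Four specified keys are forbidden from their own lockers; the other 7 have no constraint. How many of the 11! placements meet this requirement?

Let A_j be the event that the j-th constrained one is fixed. By inclusion-exclusion over the 4 events:
Σ_{j=0}^{4} (-1)^j C(4,j)(11-j)!
= C(4,0)·11! - C(4,1)·10! + C(4,2)·9! - C(4,3)·8! + C(4,4)·7!
= 39916800 - 14515200 + 2177280 - 161280 + 5040
= 27422640

27422640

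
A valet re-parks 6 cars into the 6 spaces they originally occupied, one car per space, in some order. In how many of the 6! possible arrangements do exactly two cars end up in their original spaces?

135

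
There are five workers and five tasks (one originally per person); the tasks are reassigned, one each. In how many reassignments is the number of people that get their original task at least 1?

76

Sum C(5,i)·!(5-i) for i = 1..5:
  i=1: C(5,1)·!4 = 5·9 = 45
  i=2: C(5,2)·!3 = 10·2 = 20
  i=3: C(5,3)·!2 = 10·1 = 10
  i=4: C(5,4)·!1 = 5·0 = 0
  i=5: C(5,5)·!0 = 1·1 = 1
Total = 76.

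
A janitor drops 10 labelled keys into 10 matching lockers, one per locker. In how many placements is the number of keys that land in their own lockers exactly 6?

1890

Pick the 6 fixed positions: C(10,6) = 210 ways.
The other 4 form a derangement: !4 = 9.
Total: 210 × 9 = 1890.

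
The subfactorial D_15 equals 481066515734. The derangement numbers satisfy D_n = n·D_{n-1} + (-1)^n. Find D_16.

D_16 = 16·481066515734 + 1 = 7697064251745.

7697064251745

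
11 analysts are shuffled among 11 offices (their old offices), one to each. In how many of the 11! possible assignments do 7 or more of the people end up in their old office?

3356

Sum C(11,i)·!(11-i) for i = 7..11:
  i=7: C(11,7)·!4 = 330·9 = 2970
  i=8: C(11,8)·!3 = 165·2 = 330
  i=9: C(11,9)·!2 = 55·1 = 55
  i=10: C(11,10)·!1 = 11·0 = 0
  i=11: C(11,11)·!0 = 1·1 = 1
Total = 3356.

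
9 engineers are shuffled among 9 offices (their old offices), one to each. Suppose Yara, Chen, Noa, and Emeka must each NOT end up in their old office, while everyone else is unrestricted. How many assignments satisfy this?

Inclusion-exclusion on the 4 forbidden self-matches:
Σ_{j=0}^{4} (-1)^j C(4,j)(9-j)!
= C(4,0)·9! - C(4,1)·8! + C(4,2)·7! - C(4,3)·6! + C(4,4)·5!
= 362880 - 161280 + 30240 - 2880 + 120
= 229080

229080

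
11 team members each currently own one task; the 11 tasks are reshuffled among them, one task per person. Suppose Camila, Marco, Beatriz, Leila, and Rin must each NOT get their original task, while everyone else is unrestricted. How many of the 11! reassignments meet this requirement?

25022880

Let A_j be the event that the j-th constrained one is fixed. By inclusion-exclusion over the 5 events:
Σ_{j=0}^{5} (-1)^j C(5,j)(11-j)!
= C(5,0)·11! - C(5,1)·10! + C(5,2)·9! - C(5,3)·8! + C(5,4)·7! - C(5,5)·6!
= 39916800 - 18144000 + 3628800 - 403200 + 25200 - 720
= 25022880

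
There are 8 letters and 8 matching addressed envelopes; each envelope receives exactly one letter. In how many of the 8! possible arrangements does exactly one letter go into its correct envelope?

14832

Pick the single fixed position: C(8,1) = 8 ways.
The other 7 form a derangement: !7 = 1854.
Total: 8 × 1854 = 14832.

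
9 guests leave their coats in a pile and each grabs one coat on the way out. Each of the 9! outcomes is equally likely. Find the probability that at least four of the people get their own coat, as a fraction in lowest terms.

6883/362880

Favorable outcomes: Σ_{i≥4} C(9,i)·!(9-i) = 126·44 + 126·9 + 84·2 + 36·1 + 9·0 + 1·1 = 6883.
Total outcomes: 9! = 362880.
Probability = 6883/362880 = 6883/362880.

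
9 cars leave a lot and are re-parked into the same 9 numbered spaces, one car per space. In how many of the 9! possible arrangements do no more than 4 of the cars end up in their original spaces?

# with exactly i fixed is C(9,i)·!(9-i); sum over i=0..4:
  i=0: C(9,0)·!9 = 1·133496 = 133496
  i=1: C(9,1)·!8 = 9·14833 = 133497
  i=2: C(9,2)·!7 = 36·1854 = 66744
  i=3: C(9,3)·!6 = 84·265 = 22260
  i=4: C(9,4)·!5 = 126·44 = 5544
Total = 361541.

361541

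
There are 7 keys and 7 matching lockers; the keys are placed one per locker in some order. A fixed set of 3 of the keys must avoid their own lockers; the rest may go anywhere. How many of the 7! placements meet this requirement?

3216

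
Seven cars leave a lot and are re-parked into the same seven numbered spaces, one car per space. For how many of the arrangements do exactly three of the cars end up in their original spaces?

315

Pick the 3 fixed positions: C(7,3) = 35 ways.
The remaining 4 must be deranged: !4 = 9.
Total: 35 × 9 = 315.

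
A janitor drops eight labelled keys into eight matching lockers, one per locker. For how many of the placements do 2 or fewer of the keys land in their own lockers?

37085

Sum C(8,i)·!(8-i) for i = 0..2:
  i=0: C(8,0)·!8 = 1·14833 = 14833
  i=1: C(8,1)·!7 = 8·1854 = 14832
  i=2: C(8,2)·!6 = 28·265 = 7420
Total = 37085.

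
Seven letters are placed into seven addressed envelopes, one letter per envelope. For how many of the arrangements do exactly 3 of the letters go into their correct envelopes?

315

Pick the 3 fixed positions: C(7,3) = 35 ways.
The other 4 form a derangement: !4 = 9.
Total: 35 × 9 = 315.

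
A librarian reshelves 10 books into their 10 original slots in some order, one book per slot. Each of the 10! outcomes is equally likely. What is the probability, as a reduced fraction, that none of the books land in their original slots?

16481/44800

Favorable outcomes: !10 = 1334961.
Total outcomes: 10! = 3628800.
Probability = 1334961/3628800 = 16481/44800.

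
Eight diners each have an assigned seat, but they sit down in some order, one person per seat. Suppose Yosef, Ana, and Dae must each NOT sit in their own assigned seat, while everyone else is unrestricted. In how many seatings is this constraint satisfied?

27240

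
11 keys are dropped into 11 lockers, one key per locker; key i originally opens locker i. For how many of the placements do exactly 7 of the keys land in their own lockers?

Pick the 7 fixed positions: C(11,7) = 330 ways.
The other 4 form a derangement: !4 = 9.
Total: 330 × 9 = 2970.

2970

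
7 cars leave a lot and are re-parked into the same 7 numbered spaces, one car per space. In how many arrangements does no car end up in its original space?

1854

!7 is the nearest integer to 7!/e.
7! = 5040, and 5040/e ≈ 1854.11, so !7 = 1854.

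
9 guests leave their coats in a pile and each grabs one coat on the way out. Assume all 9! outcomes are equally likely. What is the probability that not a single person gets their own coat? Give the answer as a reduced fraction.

Favorable outcomes: !9 = 133496.
Total outcomes: 9! = 362880.
Probability = 133496/362880 = 16687/45360.

16687/45360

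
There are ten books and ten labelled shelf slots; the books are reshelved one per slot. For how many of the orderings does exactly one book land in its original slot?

1334960

Choose which one of the 10 is fixed: C(10,1) = 10.
The other 9 form a derangement: !9 = 133496.
Total: 10 × 133496 = 1334960.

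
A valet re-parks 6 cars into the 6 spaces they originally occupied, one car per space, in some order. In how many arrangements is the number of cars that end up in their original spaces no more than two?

# with exactly i fixed is C(6,i)·!(6-i); sum over i=0..2:
  i=0: C(6,0)·!6 = 1·265 = 265
  i=1: C(6,1)·!5 = 6·44 = 264
  i=2: C(6,2)·!4 = 15·9 = 135
Total = 664.

664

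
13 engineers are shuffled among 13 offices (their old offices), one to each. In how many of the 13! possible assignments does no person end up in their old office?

2290792932

!13 is the nearest integer to 13!/e.
13! = 6227020800, and 6227020800/e ≈ 2290792932.07, so !13 = 2290792932.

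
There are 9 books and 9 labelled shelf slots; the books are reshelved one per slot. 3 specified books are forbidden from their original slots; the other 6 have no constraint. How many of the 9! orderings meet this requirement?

256320

Let A_j be the event that the j-th constrained one is fixed. By inclusion-exclusion over the 3 events:
Σ_{j=0}^{3} (-1)^j C(3,j)(9-j)!
= C(3,0)·9! - C(3,1)·8! + C(3,2)·7! - C(3,3)·6!
= 362880 - 120960 + 15120 - 720
= 256320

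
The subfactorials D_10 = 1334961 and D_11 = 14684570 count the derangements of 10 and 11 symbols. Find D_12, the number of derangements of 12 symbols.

D_12 = (12-1)·(D_11 + D_10) = 11·(14684570 + 1334961) = 11·16019531 = 176214841.

176214841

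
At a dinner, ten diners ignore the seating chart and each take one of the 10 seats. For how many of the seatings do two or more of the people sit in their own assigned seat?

958879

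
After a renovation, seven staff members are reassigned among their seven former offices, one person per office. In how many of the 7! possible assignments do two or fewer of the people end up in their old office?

4633

# with exactly i fixed is C(7,i)·!(7-i); sum over i=0..2:
  i=0: C(7,0)·!7 = 1·1854 = 1854
  i=1: C(7,1)·!6 = 7·265 = 1855
  i=2: C(7,2)·!5 = 21·44 = 924
Total = 4633.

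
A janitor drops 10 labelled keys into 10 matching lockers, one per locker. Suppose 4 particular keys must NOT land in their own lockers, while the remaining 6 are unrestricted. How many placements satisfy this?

2399760

Inclusion-exclusion on the 4 forbidden self-matches:
Σ_{j=0}^{4} (-1)^j C(4,j)(10-j)!
= C(4,0)·10! - C(4,1)·9! + C(4,2)·8! - C(4,3)·7! + C(4,4)·6!
= 3628800 - 1451520 + 241920 - 20160 + 720
= 2399760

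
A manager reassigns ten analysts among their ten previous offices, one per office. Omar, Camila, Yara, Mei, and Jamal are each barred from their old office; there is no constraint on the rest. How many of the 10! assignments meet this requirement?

Inclusion-exclusion on the 5 forbidden self-matches:
Σ_{j=0}^{5} (-1)^j C(5,j)(10-j)!
= C(5,0)·10! - C(5,1)·9! + C(5,2)·8! - C(5,3)·7! + C(5,4)·6! - C(5,5)·5!
= 3628800 - 1814400 + 403200 - 50400 + 3600 - 120
= 2170680

2170680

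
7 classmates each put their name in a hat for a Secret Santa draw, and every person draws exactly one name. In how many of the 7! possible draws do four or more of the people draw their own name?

92

Sum C(7,i)·!(7-i) for i = 4..7:
  i=4: C(7,4)·!3 = 35·2 = 70
  i=5: C(7,5)·!2 = 21·1 = 21
  i=6: C(7,6)·!1 = 7·0 = 0
  i=7: C(7,7)·!0 = 1·1 = 1
Total = 92.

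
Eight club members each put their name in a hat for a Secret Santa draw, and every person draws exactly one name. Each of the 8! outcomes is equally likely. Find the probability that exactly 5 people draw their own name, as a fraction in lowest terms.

1/360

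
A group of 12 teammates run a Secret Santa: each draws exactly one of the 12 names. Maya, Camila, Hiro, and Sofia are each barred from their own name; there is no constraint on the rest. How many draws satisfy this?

Inclusion-exclusion on the 4 forbidden self-matches:
Σ_{j=0}^{4} (-1)^j C(4,j)(12-j)!
= C(4,0)·12! - C(4,1)·11! + C(4,2)·10! - C(4,3)·9! + C(4,4)·8!
= 479001600 - 159667200 + 21772800 - 1451520 + 40320
= 339696000

339696000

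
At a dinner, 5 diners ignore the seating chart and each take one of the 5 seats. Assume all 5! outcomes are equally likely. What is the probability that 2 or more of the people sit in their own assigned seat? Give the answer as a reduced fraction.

31/120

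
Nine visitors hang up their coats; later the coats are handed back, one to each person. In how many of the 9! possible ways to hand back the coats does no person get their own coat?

133496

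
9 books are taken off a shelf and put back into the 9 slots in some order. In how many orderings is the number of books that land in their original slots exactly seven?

Choose which 7 of the 9 are fixed: C(9,7) = 36.
The remaining 2 must be deranged: !2 = 1.
Total: 36 × 1 = 36.

36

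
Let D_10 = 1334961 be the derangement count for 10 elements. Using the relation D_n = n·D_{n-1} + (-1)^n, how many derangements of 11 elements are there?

D_11 = 11·1334961 - 1 = 14684570.

14684570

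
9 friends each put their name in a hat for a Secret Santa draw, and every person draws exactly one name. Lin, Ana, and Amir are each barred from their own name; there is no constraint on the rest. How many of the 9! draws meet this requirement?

256320

Let A_j be the event that the j-th constrained one is fixed. By inclusion-exclusion over the 3 events:
Σ_{j=0}^{3} (-1)^j C(3,j)(9-j)!
= C(3,0)·9! - C(3,1)·8! + C(3,2)·7! - C(3,3)·6!
= 362880 - 120960 + 15120 - 720
= 256320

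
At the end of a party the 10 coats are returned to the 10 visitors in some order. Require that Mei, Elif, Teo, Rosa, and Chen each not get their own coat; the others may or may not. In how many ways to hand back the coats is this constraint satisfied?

2170680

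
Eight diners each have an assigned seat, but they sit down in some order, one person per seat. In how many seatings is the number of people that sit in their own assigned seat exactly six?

Pick the 6 fixed positions: C(8,6) = 28 ways.
The other 2 form a derangement: !2 = 1.
Total: 28 × 1 = 28.

28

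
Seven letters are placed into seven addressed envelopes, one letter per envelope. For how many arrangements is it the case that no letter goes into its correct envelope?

1854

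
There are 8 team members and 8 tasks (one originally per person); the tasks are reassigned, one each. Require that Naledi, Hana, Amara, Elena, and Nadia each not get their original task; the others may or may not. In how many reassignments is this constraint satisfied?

Inclusion-exclusion on the 5 forbidden self-matches:
Σ_{j=0}^{5} (-1)^j C(5,j)(8-j)!
= C(5,0)·8! - C(5,1)·7! + C(5,2)·6! - C(5,3)·5! + C(5,4)·4! - C(5,5)·3!
= 40320 - 25200 + 7200 - 1200 + 120 - 6
= 21234

21234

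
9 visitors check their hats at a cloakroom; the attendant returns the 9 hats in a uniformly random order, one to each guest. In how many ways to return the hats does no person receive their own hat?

The number of derangements of 9 is !9 = Σ_{k=0}^{9} (-1)^k·9!/k!
= 9! - 9!/1! + 9!/2! - 9!/3! + 9!/4! - 9!/5! + 9!/6! - 9!/7! + 9!/8! - 9!/9!
= 362880 - 362880 + 181440 - 60480 + 15120 - 3024 + 504 - 72 + 9 - 1
= 133496

133496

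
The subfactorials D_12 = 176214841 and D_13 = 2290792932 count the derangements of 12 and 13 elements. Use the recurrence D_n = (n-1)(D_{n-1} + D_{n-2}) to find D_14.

32071101049

D_14 = (14-1)·(D_13 + D_12) = 13·(2290792932 + 176214841) = 13·2467007773 = 32071101049.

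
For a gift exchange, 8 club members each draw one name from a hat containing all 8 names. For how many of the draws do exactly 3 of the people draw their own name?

Choose which 3 of the 8 are fixed: C(8,3) = 56.
The remaining 5 must be deranged: !5 = 44.
Total: 56 × 44 = 2464.

2464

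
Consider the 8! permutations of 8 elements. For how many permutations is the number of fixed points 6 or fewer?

# with exactly i fixed is C(8,i)·!(8-i); sum over i=0..6:
  i=0: C(8,0)·!8 = 1·14833 = 14833
  i=1: C(8,1)·!7 = 8·1854 = 14832
  i=2: C(8,2)·!6 = 28·265 = 7420
  i=3: C(8,3)·!5 = 56·44 = 2464
  i=4: C(8,4)·!4 = 70·9 = 630
  i=5: C(8,5)·!3 = 56·2 = 112
  i=6: C(8,6)·!2 = 28·1 = 28
Total = 40319.

40319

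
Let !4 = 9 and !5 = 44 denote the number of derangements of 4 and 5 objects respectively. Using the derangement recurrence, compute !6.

!6 = (6-1)·(!5 + !4) = 5·(44 + 9) = 5·53 = 265.

265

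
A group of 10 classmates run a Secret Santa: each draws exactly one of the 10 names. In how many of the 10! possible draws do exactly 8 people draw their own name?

45

Choose which 8 of the 10 are fixed: C(10,8) = 45.
The remaining 2 must be deranged: !2 = 1.
Total: 45 × 1 = 45.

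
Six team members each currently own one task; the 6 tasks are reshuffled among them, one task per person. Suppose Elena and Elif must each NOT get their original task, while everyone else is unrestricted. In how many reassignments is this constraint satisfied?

Inclusion-exclusion on the 2 forbidden self-matches:
Σ_{j=0}^{2} (-1)^j C(2,j)(6-j)!
= C(2,0)·6! - C(2,1)·5! + C(2,2)·4!
= 720 - 240 + 24
= 504

504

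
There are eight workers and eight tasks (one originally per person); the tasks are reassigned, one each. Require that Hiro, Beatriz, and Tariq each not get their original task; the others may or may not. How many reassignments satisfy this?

Let A_j be the event that the j-th constrained one is fixed. By inclusion-exclusion over the 3 events:
Σ_{j=0}^{3} (-1)^j C(3,j)(8-j)!
= C(3,0)·8! - C(3,1)·7! + C(3,2)·6! - C(3,3)·5!
= 40320 - 15120 + 2160 - 120
= 27240

27240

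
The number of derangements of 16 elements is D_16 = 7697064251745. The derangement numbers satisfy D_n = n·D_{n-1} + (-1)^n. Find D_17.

130850092279664

D_17 = 17·7697064251745 - 1 = 130850092279664.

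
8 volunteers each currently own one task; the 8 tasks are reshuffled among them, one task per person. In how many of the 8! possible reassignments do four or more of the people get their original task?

771

# with exactly i fixed is C(8,i)·!(8-i); sum over i=4..8:
  i=4: C(8,4)·!4 = 70·9 = 630
  i=5: C(8,5)·!3 = 56·2 = 112
  i=6: C(8,6)·!2 = 28·1 = 28
  i=7: C(8,7)·!1 = 8·0 = 0
  i=8: C(8,8)·!0 = 1·1 = 1
Total = 771.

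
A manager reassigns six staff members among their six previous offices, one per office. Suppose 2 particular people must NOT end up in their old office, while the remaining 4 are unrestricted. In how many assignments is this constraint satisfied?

Let A_j be the event that the j-th constrained one is fixed. By inclusion-exclusion over the 2 events:
Σ_{j=0}^{2} (-1)^j C(2,j)(6-j)!
= C(2,0)·6! - C(2,1)·5! + C(2,2)·4!
= 720 - 240 + 24
= 504

504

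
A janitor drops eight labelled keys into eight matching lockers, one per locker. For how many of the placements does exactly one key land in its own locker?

14832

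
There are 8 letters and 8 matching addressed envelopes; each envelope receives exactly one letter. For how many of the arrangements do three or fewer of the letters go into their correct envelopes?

Sum C(8,i)·!(8-i) for i = 0..3:
  i=0: C(8,0)·!8 = 1·14833 = 14833
  i=1: C(8,1)·!7 = 8·1854 = 14832
  i=2: C(8,2)·!6 = 28·265 = 7420
  i=3: C(8,3)·!5 = 56·44 = 2464
Total = 39549.

39549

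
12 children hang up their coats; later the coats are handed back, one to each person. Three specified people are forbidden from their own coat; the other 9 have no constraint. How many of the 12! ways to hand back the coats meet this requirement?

369774720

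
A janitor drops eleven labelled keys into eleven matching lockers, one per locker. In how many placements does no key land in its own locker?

14684570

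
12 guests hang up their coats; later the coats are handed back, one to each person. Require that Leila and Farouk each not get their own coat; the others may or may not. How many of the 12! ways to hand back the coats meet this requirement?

402796800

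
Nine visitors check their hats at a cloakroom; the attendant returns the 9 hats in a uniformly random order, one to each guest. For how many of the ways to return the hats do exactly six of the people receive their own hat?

168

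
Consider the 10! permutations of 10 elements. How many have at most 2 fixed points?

3337406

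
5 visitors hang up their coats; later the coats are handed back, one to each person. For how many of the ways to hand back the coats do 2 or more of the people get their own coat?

31

Sum C(5,i)·!(5-i) for i = 2..5:
  i=2: C(5,2)·!3 = 10·2 = 20
  i=3: C(5,3)·!2 = 10·1 = 10
  i=4: C(5,4)·!1 = 5·0 = 0
  i=5: C(5,5)·!0 = 1·1 = 1
Total = 31.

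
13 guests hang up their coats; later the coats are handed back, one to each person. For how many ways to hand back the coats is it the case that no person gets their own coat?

2290792932

Recurrence: !13 = 13·!12 + (-1)^13.
!13 = 13·176214841 - 1 = 2290792932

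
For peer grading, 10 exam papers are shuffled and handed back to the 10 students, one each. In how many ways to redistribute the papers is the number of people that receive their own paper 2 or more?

958879

Sum C(10,i)·!(10-i) for i = 2..10:
  i=2: C(10,2)·!8 = 45·14833 = 667485
  i=3: C(10,3)·!7 = 120·1854 = 222480
  i=4: C(10,4)·!6 = 210·265 = 55650
  i=5: C(10,5)·!5 = 252·44 = 11088
  i=6: C(10,6)·!4 = 210·9 = 1890
  i=7: C(10,7)·!3 = 120·2 = 240
  i=8: C(10,8)·!2 = 45·1 = 45
  i=9: C(10,9)·!1 = 10·0 = 0
  i=10: C(10,10)·!0 = 1·1 = 1
Total = 958879.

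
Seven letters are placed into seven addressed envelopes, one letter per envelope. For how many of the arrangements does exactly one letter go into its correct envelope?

1855

Pick the single fixed position: C(7,1) = 7 ways.
The remaining 6 must be deranged: !6 = 265.
Total: 7 × 265 = 1855.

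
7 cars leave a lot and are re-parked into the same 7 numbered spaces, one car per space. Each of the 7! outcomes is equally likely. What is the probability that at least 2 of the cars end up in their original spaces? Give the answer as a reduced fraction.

Favorable outcomes: Σ_{i≥2} C(7,i)·!(7-i) = 21·44 + 35·9 + 35·2 + 21·1 + 7·0 + 1·1 = 1331.
Total outcomes: 7! = 5040.
Probability = 1331/5040 = 1331/5040.

1331/5040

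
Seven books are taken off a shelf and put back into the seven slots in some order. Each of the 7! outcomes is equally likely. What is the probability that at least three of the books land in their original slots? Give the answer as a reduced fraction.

407/5040

Favorable outcomes: Σ_{i≥3} C(7,i)·!(7-i) = 35·9 + 35·2 + 21·1 + 7·0 + 1·1 = 407.
Total outcomes: 7! = 5040.
Probability = 407/5040 = 407/5040.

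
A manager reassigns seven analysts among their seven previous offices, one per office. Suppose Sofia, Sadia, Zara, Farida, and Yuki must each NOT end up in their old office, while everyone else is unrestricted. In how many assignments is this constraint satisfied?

Let A_j be the event that the j-th constrained one is fixed. By inclusion-exclusion over the 5 events:
Σ_{j=0}^{5} (-1)^j C(5,j)(7-j)!
= C(5,0)·7! - C(5,1)·6! + C(5,2)·5! - C(5,3)·4! + C(5,4)·3! - C(5,5)·2!
= 5040 - 3600 + 1200 - 240 + 30 - 2
= 2428

2428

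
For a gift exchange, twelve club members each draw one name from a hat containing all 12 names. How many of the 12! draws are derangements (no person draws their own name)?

176214841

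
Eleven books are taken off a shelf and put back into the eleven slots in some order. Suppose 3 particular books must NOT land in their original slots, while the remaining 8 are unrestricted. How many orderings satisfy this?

30078720

Inclusion-exclusion on the 3 forbidden self-matches:
Σ_{j=0}^{3} (-1)^j C(3,j)(11-j)!
= C(3,0)·11! - C(3,1)·10! + C(3,2)·9! - C(3,3)·8!
= 39916800 - 10886400 + 1088640 - 40320
= 30078720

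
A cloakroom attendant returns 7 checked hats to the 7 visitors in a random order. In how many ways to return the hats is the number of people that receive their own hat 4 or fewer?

# with exactly i fixed is C(7,i)·!(7-i); sum over i=0..4:
  i=0: C(7,0)·!7 = 1·1854 = 1854
  i=1: C(7,1)·!6 = 7·265 = 1855
  i=2: C(7,2)·!5 = 21·44 = 924
  i=3: C(7,3)·!4 = 35·9 = 315
  i=4: C(7,4)·!3 = 35·2 = 70
Total = 5018.

5018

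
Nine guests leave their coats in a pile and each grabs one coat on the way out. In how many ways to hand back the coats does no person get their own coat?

133496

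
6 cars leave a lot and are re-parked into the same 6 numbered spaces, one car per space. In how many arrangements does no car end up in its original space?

265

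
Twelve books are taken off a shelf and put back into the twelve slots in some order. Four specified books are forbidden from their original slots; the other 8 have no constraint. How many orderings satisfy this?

339696000

Inclusion-exclusion on the 4 forbidden self-matches:
Σ_{j=0}^{4} (-1)^j C(4,j)(12-j)!
= C(4,0)·12! - C(4,1)·11! + C(4,2)·10! - C(4,3)·9! + C(4,4)·8!
= 479001600 - 159667200 + 21772800 - 1451520 + 40320
= 339696000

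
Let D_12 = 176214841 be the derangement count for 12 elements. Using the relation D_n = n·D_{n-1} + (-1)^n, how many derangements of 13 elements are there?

2290792932

D_13 = 13·176214841 - 1 = 2290792932.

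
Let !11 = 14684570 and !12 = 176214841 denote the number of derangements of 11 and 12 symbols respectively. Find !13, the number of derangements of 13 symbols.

2290792932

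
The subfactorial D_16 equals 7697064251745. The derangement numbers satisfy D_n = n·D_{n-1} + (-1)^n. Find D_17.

D_17 = 17·7697064251745 - 1 = 130850092279664.

130850092279664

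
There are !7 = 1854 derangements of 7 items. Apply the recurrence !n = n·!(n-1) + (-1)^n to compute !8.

!8 = 8·1854 + 1 = 14833.

14833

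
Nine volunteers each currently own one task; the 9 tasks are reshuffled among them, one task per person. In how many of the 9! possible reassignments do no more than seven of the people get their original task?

Sum C(9,i)·!(9-i) for i = 0..7:
  i=0: C(9,0)·!9 = 1·133496 = 133496
  i=1: C(9,1)·!8 = 9·14833 = 133497
  i=2: C(9,2)·!7 = 36·1854 = 66744
  i=3: C(9,3)·!6 = 84·265 = 22260
  i=4: C(9,4)·!5 = 126·44 = 5544
  i=5: C(9,5)·!4 = 126·9 = 1134
  i=6: C(9,6)·!3 = 84·2 = 168
  i=7: C(9,7)·!2 = 36·1 = 36
Total = 362879.

362879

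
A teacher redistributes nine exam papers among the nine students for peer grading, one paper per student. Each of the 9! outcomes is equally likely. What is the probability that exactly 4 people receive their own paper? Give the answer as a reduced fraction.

11/720

Favorable outcomes: C(9,4)·!5 = 126·44 = 5544.
Total outcomes: 9! = 362880.
Probability = 5544/362880 = 11/720.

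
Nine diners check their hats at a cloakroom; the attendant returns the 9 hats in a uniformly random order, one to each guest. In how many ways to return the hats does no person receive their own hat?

!9 is the nearest integer to 9!/e.
9! = 362880, and 362880/e ≈ 133496.09, so !9 = 133496.

133496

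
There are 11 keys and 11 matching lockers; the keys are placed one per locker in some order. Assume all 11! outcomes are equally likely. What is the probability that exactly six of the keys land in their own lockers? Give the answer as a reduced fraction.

Favorable outcomes: C(11,6)·!5 = 462·44 = 20328.
Total outcomes: 11! = 39916800.
Probability = 20328/39916800 = 11/21600.

11/21600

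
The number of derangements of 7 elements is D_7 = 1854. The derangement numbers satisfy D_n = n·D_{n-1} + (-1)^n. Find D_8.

D_8 = 8·1854 + 1 = 14833.

14833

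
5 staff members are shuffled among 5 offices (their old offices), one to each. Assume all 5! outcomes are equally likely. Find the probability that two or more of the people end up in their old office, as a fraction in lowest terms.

31/120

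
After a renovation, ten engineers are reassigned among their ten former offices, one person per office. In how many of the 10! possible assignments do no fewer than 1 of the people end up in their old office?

2293839

Sum C(10,i)·!(10-i) for i = 1..10:
  i=1: C(10,1)·!9 = 10·133496 = 1334960
  i=2: C(10,2)·!8 = 45·14833 = 667485
  i=3: C(10,3)·!7 = 120·1854 = 222480
  i=4: C(10,4)·!6 = 210·265 = 55650
  i=5: C(10,5)·!5 = 252·44 = 11088
  i=6: C(10,6)·!4 = 210·9 = 1890
  i=7: C(10,7)·!3 = 120·2 = 240
  i=8: C(10,8)·!2 = 45·1 = 45
  i=9: C(10,9)·!1 = 10·0 = 0
  i=10: C(10,10)·!0 = 1·1 = 1
Total = 2293839.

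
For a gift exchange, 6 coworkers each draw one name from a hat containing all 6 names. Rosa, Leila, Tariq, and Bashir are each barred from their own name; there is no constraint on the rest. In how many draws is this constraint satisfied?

Inclusion-exclusion on the 4 forbidden self-matches:
Σ_{j=0}^{4} (-1)^j C(4,j)(6-j)!
= C(4,0)·6! - C(4,1)·5! + C(4,2)·4! - C(4,3)·3! + C(4,4)·2!
= 720 - 480 + 144 - 24 + 2
= 362

362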